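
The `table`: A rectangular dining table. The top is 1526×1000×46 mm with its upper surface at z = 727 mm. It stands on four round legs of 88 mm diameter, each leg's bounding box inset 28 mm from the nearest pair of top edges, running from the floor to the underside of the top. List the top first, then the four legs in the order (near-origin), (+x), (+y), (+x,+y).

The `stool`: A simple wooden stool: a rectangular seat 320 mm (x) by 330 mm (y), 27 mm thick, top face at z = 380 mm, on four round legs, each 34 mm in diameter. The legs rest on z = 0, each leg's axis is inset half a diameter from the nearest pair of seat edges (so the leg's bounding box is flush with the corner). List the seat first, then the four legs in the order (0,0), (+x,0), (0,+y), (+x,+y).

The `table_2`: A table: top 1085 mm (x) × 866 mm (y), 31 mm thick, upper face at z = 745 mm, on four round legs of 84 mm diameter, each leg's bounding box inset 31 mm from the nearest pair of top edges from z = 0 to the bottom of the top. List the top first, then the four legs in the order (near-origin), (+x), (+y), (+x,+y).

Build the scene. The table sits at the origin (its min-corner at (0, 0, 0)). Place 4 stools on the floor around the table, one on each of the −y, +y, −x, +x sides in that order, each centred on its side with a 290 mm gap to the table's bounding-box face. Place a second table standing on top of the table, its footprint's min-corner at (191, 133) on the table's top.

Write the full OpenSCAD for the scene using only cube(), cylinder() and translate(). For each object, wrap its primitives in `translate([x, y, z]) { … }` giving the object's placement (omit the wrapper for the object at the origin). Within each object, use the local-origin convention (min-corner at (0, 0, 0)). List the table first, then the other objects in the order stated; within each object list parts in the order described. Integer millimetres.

translate([0, 0, 681]) cube([1526, 1000, 46]);
translate([72, 72, 0]) cylinder(h = 681, r = 44);
translate([1454, 72, 0]) cylinder(h = 681, r = 44);
translate([72, 928, 0]) cylinder(h = 681, r = 44);
translate([1454, 928, 0]) cylinder(h = 681, r = 44);
translate([603, -620, 0]) {
  translate([0, 0, 353]) cube([320, 330, 27]);
  translate([17, 17, 0]) cylinder(h = 353, r = 17);
  translate([303, 17, 0]) cylinder(h = 353, r = 17);
  translate([17, 313, 0]) cylinder(h = 353, r = 17);
  translate([303, 313, 0]) cylinder(h = 353, r = 17);
}
translate([603, 1290, 0]) {
  translate([0, 0, 353]) cube([320, 330, 27]);
  translate([17, 17, 0]) cylinder(h = 353, r = 17);
  translate([303, 17, 0]) cylinder(h = 353, r = 17);
  translate([17, 313, 0]) cylinder(h = 353, r = 17);
  translate([303, 313, 0]) cylinder(h = 353, r = 17);
}
translate([-610, 335, 0]) {
  translate([0, 0, 353]) cube([320, 330, 27]);
  translate([17, 17, 0]) cylinder(h = 353, r = 17);
  translate([303, 17, 0]) cylinder(h = 353, r = 17);
  translate([17, 313, 0]) cylinder(h = 353, r = 17);
  translate([303, 313, 0]) cylinder(h = 353, r = 17);
}
translate([1816, 335, 0]) {
  translate([0, 0, 353]) cube([320, 330, 27]);
  translate([17, 17, 0]) cylinder(h = 353, r = 17);
  translate([303, 17, 0]) cylinder(h = 353, r = 17);
  translate([17, 313, 0]) cylinder(h = 353, r = 17);
  translate([303, 313, 0]) cylinder(h = 353, r = 17);
}
translate([191, 133, 727]) {
  translate([0, 0, 714]) cube([1085, 866, 31]);
  translate([73, 73, 0]) cylinder(h = 714, r = 42);
  translate([1012, 73, 0]) cylinder(h = 714, r = 42);
  translate([73, 793, 0]) cylinder(h = 714, r = 42);
  translate([1012, 793, 0]) cylinder(h = 714, r = 42);
}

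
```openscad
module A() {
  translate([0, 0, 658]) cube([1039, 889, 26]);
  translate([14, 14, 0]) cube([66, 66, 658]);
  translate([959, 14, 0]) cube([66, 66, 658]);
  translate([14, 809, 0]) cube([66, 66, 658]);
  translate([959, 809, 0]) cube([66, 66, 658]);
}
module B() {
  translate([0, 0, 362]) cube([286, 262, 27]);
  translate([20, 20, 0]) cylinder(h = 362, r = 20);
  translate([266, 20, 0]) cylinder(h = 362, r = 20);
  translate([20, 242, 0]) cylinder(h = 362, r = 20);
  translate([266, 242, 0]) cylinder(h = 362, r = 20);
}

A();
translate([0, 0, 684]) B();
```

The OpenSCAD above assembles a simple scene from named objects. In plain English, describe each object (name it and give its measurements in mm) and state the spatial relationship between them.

A is a rectangular dining table. The top is 1039×889×26 mm with its upper surface at z = 684 mm. It stands on four 66×66 mm square legs, each inset 14 mm from the nearest pair of top edges, running from the floor to the underside of the top.

B is a four-legged stool. The seat is 286×262 mm, 27 mm thick, top at z = 389 mm. It stands on four round legs, each 40 mm in diameter, from z = 0 to the seat underside, each leg's axis is inset half a diameter from the nearest pair of seat edges (so the leg's bounding box is flush with the corner).

The stool is on top of the table.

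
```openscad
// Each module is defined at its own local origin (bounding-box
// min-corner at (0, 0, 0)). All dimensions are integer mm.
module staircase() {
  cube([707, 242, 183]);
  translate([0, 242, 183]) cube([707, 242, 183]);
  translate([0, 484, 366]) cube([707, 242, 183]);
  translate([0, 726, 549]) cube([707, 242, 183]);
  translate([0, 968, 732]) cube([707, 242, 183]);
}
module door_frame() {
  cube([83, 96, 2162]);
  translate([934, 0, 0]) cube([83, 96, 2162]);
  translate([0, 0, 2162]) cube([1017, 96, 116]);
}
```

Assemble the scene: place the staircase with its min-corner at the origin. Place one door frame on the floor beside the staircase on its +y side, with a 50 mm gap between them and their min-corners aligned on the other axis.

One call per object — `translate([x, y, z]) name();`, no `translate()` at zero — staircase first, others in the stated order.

staircase();
translate([0, 1260, 0]) door_frame();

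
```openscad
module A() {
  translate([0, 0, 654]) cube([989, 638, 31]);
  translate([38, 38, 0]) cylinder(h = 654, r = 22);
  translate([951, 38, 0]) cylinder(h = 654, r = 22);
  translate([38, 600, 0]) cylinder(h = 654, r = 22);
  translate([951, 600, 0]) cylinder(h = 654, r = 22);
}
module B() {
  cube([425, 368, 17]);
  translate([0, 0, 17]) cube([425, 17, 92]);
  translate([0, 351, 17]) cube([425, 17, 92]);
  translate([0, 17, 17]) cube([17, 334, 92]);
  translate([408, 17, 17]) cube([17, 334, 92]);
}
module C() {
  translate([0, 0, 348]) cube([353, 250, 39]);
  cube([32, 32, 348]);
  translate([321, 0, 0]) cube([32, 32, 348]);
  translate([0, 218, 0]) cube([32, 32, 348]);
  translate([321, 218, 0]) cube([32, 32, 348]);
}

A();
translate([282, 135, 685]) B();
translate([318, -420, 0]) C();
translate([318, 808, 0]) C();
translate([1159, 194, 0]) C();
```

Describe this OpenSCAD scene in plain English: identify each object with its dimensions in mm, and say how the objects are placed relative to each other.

A is a table with a 989×638 mm rectangular top, 31 mm thick, top surface at z = 685 mm, supported by four round legs of 44 mm diameter, each leg's bounding box inset 16 mm from the nearest pair of top edges, running from the floor.

B is an open storage box with external size 425×368×109 mm and wall thickness 17 mm (the base is also 17 mm thick). The base covers the whole footprint; the four walls stand on the base, with the y-facing walls full-width and the x-facing walls fitting between their inner faces.

C is a simple wooden stool: a rectangular seat 353 mm (x) by 250 mm (y), 39 mm thick, top face at z = 387 mm, on four square legs, each 32×32 mm in cross-section. The legs rest on z = 0, each flush with a corner of the seat.

The open box is on top of the table, centred. Three stools sit around the table at the −y, +y, +x sides.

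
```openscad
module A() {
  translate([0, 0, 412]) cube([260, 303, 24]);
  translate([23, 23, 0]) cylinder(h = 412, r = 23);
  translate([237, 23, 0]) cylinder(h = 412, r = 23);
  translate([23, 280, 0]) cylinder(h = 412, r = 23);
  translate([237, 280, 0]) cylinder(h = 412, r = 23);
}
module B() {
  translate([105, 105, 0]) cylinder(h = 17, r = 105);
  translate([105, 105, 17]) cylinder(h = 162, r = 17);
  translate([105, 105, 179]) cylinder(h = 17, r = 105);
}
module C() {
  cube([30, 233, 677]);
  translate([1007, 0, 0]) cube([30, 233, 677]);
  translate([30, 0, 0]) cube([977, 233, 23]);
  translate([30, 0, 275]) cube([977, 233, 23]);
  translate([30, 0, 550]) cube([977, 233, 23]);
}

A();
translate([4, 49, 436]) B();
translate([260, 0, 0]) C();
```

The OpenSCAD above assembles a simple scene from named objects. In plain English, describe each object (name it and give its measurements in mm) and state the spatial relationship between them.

A is a four-legged stool. The seat is a 260×303×24 mm slab whose top surface is at z = 436 mm; four round legs, each 46 mm in diameter, run from the floor (z = 0) to the underside of the seat, each leg's axis is inset half a diameter from the nearest pair of seat edges (so the leg's bounding box is flush with the corner).

B is a spool: two coaxial disc flanges of radius 105 mm and thickness 17 mm, joined by a core cylinder of radius 17 mm and height 162 mm. The lower flange rests on z = 0 and the three cylinders share a vertical axis.

C is an open bookshelf. Two side panels, each 30 mm thick, 233 mm deep and 677 mm tall, stand 1037 mm apart (outside-to-outside). Between them sit 3 shelves, each 23 mm thick and 233 mm deep, spanning the full gap between the sides. The bottom shelf rests on the floor (its underside at z = 0) and the clear gap between one shelf's top and the next shelf's underside is 252 mm.

The spool is on top of the stool. The bookshelf is against the stool's +x side, with their −y faces flush.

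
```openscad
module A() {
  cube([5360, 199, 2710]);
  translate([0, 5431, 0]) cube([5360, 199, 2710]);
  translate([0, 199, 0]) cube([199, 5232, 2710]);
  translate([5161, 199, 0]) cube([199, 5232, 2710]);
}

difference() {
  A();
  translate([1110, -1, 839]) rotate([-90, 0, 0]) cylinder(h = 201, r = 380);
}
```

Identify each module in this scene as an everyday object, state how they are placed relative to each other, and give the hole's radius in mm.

A is a house frame. The house frame has a circular hole through its front wall. The hole's radius is 380 mm.

The subtracted cylinder has r = 380 mm.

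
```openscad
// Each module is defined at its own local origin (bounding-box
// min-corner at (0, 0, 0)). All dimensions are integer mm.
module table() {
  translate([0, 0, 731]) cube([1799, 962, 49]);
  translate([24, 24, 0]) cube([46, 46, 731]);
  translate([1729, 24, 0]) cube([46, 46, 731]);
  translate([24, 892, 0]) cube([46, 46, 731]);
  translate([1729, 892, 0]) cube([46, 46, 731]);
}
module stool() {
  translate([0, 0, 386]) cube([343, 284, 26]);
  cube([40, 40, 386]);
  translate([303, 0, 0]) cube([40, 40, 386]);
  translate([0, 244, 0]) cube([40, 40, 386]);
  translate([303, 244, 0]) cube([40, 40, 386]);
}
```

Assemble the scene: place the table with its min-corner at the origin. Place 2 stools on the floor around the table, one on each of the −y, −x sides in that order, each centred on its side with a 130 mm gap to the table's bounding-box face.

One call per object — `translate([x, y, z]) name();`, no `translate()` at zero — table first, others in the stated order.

table();
translate([728, -414, 0]) stool();
translate([-473, 339, 0]) stool();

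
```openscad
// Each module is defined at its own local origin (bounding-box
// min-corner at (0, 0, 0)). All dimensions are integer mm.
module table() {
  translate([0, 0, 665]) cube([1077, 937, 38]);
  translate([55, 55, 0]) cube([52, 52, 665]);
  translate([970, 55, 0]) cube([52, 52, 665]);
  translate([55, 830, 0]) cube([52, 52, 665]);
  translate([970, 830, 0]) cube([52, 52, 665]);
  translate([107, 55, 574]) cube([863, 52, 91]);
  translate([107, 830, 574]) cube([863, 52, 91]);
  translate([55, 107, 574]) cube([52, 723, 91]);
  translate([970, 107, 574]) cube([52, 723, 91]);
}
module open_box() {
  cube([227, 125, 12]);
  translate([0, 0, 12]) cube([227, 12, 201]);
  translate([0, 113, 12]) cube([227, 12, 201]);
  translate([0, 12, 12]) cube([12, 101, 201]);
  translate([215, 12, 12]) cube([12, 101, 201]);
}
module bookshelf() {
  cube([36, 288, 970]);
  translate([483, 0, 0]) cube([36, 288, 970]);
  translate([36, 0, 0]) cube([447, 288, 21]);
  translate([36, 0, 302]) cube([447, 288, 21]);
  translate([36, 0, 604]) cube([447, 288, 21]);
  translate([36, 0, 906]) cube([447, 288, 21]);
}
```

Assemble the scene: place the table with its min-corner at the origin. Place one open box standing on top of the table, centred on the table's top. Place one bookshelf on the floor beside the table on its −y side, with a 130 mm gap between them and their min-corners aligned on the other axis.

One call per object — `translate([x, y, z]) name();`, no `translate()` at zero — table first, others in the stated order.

table();
translate([425, 406, 703]) open_box();
translate([0, -418, 0]) bookshelf();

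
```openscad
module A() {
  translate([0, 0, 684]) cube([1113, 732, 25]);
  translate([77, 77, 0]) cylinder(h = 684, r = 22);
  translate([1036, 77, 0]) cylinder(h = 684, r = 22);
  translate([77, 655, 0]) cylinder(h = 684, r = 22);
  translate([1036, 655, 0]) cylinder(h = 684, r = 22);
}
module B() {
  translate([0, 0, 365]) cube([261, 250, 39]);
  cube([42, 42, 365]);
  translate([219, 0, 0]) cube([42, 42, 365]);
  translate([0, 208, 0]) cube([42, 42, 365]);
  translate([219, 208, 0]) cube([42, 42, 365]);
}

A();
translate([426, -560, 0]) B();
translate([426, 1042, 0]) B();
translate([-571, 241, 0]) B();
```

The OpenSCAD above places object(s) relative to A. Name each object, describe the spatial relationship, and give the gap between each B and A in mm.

A is a table. B is a stool. Three stools sit around the table at the −y, +y, −x sides. The gap between each stool and the table is 310 mm.

Each stool's nearest face is 310 mm from the table's bounding box.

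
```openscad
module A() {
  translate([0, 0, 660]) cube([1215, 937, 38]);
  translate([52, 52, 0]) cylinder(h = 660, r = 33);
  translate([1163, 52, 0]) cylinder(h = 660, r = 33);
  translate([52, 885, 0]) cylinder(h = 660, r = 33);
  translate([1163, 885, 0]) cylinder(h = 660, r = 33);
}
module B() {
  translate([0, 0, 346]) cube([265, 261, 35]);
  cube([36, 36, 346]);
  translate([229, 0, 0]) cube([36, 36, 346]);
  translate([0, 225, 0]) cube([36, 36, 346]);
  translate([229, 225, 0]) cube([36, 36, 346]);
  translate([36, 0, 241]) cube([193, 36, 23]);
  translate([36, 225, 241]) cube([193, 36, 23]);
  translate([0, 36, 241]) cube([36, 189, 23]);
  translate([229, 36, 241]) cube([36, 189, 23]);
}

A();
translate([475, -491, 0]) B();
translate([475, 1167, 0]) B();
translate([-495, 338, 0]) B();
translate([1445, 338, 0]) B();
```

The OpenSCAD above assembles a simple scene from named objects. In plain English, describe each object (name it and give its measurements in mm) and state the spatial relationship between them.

A is a table with a 1215×937 mm rectangular top, 38 mm thick, top surface at z = 698 mm, supported by four round legs of 66 mm diameter, each leg's bounding box inset 19 mm from the nearest pair of top edges, running from the floor.

B is a four-legged stool. The seat is 265×261 mm, 35 mm thick, top at z = 381 mm. It stands on four square legs, each 36×36 mm in cross-section, from z = 0 to the seat underside, each flush with a corner of the seat. Four stretchers, 36 mm wide and 23 mm tall, connect adjacent legs with their undersides at z = 241 mm, each running between the inner faces of the legs it joins and aligned with the legs' outer faces on the other axis.

Four stools sit around the table at the −y, +y, −x, +x sides.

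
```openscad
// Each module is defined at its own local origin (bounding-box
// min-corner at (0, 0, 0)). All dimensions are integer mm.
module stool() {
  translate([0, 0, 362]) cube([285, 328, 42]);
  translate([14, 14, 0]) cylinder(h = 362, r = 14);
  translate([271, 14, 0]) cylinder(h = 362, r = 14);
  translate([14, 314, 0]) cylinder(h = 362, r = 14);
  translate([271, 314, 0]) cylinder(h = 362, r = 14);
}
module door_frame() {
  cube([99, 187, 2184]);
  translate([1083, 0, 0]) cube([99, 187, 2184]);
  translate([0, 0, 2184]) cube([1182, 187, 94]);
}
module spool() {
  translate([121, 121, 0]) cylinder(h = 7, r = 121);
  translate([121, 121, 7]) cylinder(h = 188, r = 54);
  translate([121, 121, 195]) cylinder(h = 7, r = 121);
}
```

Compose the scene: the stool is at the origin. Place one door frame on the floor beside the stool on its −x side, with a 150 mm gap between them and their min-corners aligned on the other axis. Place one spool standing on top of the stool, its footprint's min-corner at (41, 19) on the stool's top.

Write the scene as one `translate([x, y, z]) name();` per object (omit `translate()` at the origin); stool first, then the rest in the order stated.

stool();
translate([-1332, 0, 0]) door_frame();
translate([41, 19, 404]) spool();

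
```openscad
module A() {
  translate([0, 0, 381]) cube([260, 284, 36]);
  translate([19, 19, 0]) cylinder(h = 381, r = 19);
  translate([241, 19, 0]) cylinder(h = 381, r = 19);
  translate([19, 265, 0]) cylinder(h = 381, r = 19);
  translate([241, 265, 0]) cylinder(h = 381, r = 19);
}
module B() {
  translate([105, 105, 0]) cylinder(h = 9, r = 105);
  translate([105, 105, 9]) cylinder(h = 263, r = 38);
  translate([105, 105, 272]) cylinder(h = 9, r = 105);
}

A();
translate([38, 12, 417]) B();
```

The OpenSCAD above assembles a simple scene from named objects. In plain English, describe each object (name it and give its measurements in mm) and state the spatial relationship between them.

A is a simple wooden stool: a rectangular seat 260 mm (x) by 284 mm (y), 36 mm thick, top face at z = 417 mm, on four round legs, each 38 mm in diameter. The legs rest on z = 0, each leg's axis is inset half a diameter from the nearest pair of seat edges (so the leg's bounding box is flush with the corner).

B is a spool: two coaxial disc flanges of radius 105 mm and thickness 9 mm, joined by a core cylinder of radius 38 mm and height 263 mm. The lower flange rests on z = 0 and the three cylinders share a vertical axis.

The spool is on top of the stool.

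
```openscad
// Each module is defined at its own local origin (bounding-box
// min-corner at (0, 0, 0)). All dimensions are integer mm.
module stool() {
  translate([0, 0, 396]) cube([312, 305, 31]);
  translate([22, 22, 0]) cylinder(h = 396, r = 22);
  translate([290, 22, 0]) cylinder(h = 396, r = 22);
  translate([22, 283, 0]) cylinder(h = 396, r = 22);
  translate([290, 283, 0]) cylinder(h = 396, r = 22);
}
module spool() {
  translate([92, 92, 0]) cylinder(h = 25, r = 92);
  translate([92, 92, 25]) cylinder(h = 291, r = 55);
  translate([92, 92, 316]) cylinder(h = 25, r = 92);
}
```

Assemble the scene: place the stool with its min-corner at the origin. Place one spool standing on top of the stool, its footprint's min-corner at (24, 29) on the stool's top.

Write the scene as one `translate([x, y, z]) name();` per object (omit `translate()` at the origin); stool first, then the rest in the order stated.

stool();
translate([24, 29, 427]) spool();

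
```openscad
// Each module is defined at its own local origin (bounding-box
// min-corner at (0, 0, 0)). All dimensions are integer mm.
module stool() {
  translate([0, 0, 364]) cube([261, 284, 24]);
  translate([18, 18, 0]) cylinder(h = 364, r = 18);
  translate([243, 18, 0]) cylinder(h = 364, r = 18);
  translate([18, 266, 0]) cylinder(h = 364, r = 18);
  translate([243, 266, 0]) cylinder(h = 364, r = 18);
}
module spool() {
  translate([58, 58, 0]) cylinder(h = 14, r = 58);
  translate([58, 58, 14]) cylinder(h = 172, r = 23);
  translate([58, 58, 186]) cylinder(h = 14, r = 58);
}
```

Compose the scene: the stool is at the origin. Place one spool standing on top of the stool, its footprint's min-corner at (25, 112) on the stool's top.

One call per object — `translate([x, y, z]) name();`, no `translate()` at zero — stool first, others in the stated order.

stool();
translate([25, 112, 388]) spool();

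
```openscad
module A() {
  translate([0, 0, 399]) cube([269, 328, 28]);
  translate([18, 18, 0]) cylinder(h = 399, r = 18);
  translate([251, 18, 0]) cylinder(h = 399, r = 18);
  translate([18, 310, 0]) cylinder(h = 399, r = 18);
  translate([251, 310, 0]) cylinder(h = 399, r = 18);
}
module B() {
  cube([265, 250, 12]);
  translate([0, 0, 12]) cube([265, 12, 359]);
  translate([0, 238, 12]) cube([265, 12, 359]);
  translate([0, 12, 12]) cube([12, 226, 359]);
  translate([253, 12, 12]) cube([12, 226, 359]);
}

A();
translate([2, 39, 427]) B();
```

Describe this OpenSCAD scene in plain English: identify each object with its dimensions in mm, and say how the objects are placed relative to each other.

A is a four-legged stool. The seat is a 269×328×28 mm slab whose top surface is at z = 427 mm; four round legs, each 36 mm in diameter, run from the floor (z = 0) to the underside of the seat, each leg's axis is inset half a diameter from the nearest pair of seat edges (so the leg's bounding box is flush with the corner).

B is an open-topped rectangular box: outside dimensions 265×250×371 mm, with a uniform wall and base thickness of 12 mm. The base is a full 265×250 slab on the floor; four walls sit on top of the base. The front and back walls (the −y and +y sides) span the full width; the two side walls fit between them.

The open box is on top of the stool, centred.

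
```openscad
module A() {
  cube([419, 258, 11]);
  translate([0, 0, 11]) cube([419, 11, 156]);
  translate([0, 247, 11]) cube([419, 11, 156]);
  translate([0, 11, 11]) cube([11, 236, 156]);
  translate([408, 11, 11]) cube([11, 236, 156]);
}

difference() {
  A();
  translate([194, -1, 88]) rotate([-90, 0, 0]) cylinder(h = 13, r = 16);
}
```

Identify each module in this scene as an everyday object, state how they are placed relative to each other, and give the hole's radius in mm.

A is an open box. The open box has a circular hole through its front wall. The hole's radius is 16 mm.

The subtracted cylinder has r = 16 mm.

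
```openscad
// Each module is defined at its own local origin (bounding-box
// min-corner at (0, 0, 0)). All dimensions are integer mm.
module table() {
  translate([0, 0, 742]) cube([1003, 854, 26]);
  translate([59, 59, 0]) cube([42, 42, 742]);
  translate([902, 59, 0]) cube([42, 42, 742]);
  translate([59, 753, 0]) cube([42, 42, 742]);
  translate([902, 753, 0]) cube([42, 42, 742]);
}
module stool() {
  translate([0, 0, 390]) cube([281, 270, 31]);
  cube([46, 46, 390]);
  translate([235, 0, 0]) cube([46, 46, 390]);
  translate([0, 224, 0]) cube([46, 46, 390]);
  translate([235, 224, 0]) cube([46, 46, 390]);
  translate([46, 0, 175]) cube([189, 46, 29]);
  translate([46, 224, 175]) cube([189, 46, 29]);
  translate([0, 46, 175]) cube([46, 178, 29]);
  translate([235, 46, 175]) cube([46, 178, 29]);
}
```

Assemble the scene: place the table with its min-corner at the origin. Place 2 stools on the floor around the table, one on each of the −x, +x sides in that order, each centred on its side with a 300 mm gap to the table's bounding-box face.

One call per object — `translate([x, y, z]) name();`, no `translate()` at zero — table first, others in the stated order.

table();
translate([-581, 292, 0]) stool();
translate([1303, 292, 0]) stool();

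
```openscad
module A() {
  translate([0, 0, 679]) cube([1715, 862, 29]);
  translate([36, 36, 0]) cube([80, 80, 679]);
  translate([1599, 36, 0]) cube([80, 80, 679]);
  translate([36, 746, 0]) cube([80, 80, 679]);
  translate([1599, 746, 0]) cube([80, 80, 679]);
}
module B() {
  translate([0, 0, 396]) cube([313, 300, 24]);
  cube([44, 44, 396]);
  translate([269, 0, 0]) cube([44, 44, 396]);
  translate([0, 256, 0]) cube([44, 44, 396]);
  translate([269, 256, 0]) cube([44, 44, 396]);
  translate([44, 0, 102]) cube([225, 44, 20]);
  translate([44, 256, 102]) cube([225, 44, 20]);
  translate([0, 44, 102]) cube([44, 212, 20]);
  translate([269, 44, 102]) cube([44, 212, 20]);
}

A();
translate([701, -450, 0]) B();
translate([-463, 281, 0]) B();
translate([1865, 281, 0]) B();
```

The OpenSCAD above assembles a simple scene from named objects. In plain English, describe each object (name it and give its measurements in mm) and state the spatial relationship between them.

A is a rectangular dining table. The top is 1715×862×29 mm with its upper surface at z = 708 mm. It stands on four 80×80 mm square legs, each inset 36 mm from the nearest pair of top edges, running from the floor to the underside of the top.

B is a four-legged stool. The seat is 313×300 mm, 24 mm thick, top at z = 420 mm. It stands on four square legs, each 44×44 mm in cross-section, from z = 0 to the seat underside, each flush with a corner of the seat. Four stretchers, 44 mm wide and 20 mm tall, connect adjacent legs with their undersides at z = 102 mm, each running between the inner faces of the legs it joins and aligned with the legs' outer faces on the other axis.

Three stools sit around the table at the −y, −x, +x sides.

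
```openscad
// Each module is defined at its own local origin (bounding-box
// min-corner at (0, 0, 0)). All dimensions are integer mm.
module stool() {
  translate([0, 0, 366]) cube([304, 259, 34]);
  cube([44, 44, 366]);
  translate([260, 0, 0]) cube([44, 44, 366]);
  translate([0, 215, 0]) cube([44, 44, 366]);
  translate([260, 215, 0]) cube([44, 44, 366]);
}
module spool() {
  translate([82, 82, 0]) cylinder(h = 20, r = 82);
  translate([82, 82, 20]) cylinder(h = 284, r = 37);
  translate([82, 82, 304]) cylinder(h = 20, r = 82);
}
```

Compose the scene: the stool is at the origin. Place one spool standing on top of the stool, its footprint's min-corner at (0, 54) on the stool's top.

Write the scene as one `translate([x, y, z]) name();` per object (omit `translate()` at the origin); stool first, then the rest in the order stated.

stool();
translate([0, 54, 400]) spool();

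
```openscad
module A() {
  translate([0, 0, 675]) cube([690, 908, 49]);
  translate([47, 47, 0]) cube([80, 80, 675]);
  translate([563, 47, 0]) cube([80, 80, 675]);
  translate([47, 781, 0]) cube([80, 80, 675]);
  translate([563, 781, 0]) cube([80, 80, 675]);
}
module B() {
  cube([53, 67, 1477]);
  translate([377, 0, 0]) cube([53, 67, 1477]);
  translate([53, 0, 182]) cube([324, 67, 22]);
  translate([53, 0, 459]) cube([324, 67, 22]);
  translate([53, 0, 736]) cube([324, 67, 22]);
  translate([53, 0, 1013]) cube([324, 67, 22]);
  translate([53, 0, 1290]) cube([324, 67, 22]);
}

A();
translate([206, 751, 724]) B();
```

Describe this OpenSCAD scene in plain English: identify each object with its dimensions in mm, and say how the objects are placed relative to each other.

A is a rectangular dining table. The top is 690×908×49 mm with its upper surface at z = 724 mm. It stands on four 80×80 mm square legs, each inset 47 mm from the nearest pair of top edges, running from the floor to the underside of the top.

B is a straight ladder. Two 53×67 mm vertical rails, 1477 mm tall, stand 430 mm apart (outside-to-outside) with their front faces coplanar on the −y side. 5 rungs, each 67 mm deep and 22 mm tall, span between the inner faces of the rails, front faces flush with the rails. The lowest rung's underside is at z = 182 mm and rungs are spaced 277 mm apart (underside to underside).

The ladder is on top of the table.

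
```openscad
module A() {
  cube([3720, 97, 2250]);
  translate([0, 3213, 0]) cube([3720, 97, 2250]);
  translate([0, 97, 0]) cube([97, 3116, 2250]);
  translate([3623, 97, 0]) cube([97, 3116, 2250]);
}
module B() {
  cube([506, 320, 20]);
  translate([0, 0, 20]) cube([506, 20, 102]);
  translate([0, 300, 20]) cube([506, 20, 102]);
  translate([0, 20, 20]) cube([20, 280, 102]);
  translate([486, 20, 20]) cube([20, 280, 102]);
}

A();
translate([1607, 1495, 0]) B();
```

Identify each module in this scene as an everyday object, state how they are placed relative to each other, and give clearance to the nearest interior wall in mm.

A is a house frame. B is an open box. The open box sits inside the house frame, centred. The clearance to the nearest interior wall is 1398 mm.

Clearances: x = 1510, y = 1398; minimum 1398 mm.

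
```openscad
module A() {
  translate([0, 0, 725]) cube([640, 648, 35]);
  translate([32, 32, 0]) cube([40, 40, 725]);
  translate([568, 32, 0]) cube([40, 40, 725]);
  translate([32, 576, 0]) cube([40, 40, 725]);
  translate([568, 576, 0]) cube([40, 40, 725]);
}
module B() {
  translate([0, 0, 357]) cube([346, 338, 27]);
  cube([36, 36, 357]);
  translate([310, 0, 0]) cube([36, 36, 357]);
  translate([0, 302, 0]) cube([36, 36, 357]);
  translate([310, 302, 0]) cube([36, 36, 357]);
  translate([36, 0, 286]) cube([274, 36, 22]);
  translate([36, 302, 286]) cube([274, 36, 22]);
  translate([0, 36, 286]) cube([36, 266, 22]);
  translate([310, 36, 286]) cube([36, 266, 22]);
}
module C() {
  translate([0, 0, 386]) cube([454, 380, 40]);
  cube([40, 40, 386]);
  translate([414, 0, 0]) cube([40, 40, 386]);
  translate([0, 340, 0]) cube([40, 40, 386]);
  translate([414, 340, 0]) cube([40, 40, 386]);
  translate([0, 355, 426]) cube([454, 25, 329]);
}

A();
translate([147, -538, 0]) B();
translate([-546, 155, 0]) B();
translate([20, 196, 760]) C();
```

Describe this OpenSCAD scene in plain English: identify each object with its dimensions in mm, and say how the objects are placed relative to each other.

A is a rectangular dining table. The top is 640×648×35 mm with its upper surface at z = 760 mm. It stands on four 40×40 mm square legs, each inset 32 mm from the nearest pair of top edges, running from the floor to the underside of the top.

B is a four-legged stool. The seat is 346×338 mm, 27 mm thick, top at z = 384 mm. It stands on four square legs, each 36×36 mm in cross-section, from z = 0 to the seat underside, each flush with a corner of the seat. Four stretchers, 36 mm wide and 22 mm tall, connect adjacent legs with their undersides at z = 286 mm, each running between the inner faces of the legs it joins and aligned with the legs' outer faces on the other axis.

C is a chair. The seat is a 454×380×40 mm slab with its top at z = 426 mm, on four 40×40 mm corner legs (flush with the seat edges, standing on z = 0). A flat backrest 25 mm thick, 329 mm tall, spans the full seat width and rises from the seat top along its +y edge, rear face flush with the rear of the seat.

Two stools sit around the table at the −y, −x sides. The chair is on top of the table.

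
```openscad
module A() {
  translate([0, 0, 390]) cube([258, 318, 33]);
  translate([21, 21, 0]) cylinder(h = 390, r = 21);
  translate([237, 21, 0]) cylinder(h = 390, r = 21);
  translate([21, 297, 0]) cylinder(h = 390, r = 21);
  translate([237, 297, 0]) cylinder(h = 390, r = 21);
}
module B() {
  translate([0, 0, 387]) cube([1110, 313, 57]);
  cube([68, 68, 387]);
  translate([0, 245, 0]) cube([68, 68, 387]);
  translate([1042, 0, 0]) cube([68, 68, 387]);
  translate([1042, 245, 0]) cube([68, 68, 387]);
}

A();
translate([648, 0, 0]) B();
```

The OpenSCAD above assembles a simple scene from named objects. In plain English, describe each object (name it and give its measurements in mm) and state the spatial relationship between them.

A is a four-legged stool. The seat is a 258×318×33 mm slab whose top surface is at z = 423 mm; four round legs, each 42 mm in diameter, run from the floor (z = 0) to the underside of the seat, each leg's axis is inset half a diameter from the nearest pair of seat edges (so the leg's bounding box is flush with the corner).

B is a long wooden bench with a 1110 mm (x) × 313 mm (y) seat, 57 mm thick, its top surface 444 mm above the floor. Four 68 mm square legs at the seat corners, flush with the edges, run from z = 0 to the seat underside.

The bench is on the floor beside the stool on its +x side.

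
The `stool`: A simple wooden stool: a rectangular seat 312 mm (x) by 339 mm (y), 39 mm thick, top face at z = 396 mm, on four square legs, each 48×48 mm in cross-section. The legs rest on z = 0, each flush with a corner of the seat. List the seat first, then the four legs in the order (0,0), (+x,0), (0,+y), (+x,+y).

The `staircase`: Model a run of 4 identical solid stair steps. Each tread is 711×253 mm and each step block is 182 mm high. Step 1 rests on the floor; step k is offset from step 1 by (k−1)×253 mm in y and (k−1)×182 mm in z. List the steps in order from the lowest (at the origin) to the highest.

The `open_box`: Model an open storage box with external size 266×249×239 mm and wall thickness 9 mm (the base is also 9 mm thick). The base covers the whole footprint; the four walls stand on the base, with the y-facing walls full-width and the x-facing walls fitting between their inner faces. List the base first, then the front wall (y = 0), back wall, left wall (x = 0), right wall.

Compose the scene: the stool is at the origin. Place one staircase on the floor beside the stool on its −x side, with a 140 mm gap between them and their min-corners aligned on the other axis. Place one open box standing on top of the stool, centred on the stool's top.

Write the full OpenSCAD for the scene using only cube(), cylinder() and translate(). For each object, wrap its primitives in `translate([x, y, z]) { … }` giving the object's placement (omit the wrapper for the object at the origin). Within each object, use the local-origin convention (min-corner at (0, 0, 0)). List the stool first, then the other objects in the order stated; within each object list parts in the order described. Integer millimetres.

translate([0, 0, 357]) cube([312, 339, 39]);
cube([48, 48, 357]);
translate([264, 0, 0]) cube([48, 48, 357]);
translate([0, 291, 0]) cube([48, 48, 357]);
translate([264, 291, 0]) cube([48, 48, 357]);
translate([-851, 0, 0]) {
  cube([711, 253, 182]);
  translate([0, 253, 182]) cube([711, 253, 182]);
  translate([0, 506, 364]) cube([711, 253, 182]);
  translate([0, 759, 546]) cube([711, 253, 182]);
}
translate([23, 45, 396]) {
  cube([266, 249, 9]);
  translate([0, 0, 9]) cube([266, 9, 230]);
  translate([0, 240, 9]) cube([266, 9, 230]);
  translate([0, 9, 9]) cube([9, 231, 230]);
  translate([257, 9, 9]) cube([9, 231, 230]);
}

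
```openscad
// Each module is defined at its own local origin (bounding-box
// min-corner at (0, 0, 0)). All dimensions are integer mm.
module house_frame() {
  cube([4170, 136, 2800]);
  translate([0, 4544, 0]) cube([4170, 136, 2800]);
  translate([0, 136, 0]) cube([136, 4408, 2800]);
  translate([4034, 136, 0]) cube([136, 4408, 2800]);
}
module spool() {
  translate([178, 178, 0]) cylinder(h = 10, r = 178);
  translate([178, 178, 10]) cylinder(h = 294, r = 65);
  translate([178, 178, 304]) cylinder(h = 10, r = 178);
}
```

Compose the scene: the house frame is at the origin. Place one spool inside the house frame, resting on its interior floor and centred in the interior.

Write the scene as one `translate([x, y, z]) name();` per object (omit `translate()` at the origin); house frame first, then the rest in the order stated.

house_frame();
translate([1907, 2162, 0]) spool();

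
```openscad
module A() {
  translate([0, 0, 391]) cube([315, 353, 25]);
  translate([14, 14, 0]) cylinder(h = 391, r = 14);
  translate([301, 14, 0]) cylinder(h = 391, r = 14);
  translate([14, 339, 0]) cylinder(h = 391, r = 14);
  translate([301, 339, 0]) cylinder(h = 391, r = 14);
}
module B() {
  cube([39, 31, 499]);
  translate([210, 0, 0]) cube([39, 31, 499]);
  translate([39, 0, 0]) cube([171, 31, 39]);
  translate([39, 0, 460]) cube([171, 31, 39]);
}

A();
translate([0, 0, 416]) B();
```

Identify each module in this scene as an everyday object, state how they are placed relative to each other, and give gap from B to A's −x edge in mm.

A is a stool. B is a picture frame. The picture frame is on top of the stool. The gap from the picture frame to the stool's −x edge is 0 mm.

The picture frame's min-x is at 0; the stool's min-x is 0; gap = 0 mm.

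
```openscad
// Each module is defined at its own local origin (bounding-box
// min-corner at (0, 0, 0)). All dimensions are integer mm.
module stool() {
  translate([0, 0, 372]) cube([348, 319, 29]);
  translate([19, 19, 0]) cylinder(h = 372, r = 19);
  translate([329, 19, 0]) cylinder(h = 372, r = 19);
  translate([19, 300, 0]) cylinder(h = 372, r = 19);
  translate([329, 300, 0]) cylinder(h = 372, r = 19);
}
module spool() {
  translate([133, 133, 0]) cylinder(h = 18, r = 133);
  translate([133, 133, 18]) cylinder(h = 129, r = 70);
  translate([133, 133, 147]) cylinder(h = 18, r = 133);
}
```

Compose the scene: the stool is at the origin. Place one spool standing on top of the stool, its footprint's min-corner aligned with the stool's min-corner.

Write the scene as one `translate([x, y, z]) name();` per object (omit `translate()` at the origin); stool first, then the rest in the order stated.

stool();
translate([0, 0, 401]) spool();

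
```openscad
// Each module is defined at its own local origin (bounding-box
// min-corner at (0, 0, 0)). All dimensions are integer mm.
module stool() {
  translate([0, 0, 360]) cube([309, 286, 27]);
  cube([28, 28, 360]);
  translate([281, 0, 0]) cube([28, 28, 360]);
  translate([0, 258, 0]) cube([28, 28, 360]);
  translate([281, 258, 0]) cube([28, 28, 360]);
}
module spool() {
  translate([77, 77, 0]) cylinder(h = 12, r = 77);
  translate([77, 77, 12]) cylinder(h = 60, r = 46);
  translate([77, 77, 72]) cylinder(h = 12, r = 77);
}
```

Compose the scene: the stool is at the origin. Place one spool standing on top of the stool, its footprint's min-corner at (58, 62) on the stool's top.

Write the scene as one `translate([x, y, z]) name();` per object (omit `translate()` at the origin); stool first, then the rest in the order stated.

stool();
translate([58, 62, 387]) spool();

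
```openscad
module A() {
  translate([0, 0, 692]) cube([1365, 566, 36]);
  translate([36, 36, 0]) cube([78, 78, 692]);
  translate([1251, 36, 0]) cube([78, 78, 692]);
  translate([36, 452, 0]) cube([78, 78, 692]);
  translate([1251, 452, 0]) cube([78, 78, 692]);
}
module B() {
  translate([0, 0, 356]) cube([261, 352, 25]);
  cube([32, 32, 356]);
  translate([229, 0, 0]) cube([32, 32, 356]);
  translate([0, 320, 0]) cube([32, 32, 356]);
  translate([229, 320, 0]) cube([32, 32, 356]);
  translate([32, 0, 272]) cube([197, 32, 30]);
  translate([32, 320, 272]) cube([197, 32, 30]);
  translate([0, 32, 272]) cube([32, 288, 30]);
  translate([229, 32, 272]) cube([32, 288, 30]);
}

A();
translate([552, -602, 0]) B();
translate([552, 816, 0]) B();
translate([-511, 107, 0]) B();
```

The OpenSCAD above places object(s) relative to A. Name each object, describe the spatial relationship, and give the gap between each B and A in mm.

Each stool's nearest face is 250 mm from the table's bounding box.

A is a table. B is a stool. Three stools sit around the table at the −y, +y, −x sides. The gap between each stool and the table is 250 mm.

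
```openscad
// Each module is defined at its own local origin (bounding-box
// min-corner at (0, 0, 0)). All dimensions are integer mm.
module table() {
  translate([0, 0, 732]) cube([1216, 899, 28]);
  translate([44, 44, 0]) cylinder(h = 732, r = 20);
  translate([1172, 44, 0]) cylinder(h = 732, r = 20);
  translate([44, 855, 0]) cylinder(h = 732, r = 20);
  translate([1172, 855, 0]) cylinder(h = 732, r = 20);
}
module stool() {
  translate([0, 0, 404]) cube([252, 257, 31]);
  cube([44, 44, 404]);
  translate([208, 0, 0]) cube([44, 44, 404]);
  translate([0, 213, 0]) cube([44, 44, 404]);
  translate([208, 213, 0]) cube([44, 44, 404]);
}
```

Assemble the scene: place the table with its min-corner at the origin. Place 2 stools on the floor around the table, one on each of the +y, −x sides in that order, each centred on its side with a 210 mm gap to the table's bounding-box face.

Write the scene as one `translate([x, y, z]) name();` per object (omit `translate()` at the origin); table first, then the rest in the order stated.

table();
translate([482, 1109, 0]) stool();
translate([-462, 321, 0]) stool();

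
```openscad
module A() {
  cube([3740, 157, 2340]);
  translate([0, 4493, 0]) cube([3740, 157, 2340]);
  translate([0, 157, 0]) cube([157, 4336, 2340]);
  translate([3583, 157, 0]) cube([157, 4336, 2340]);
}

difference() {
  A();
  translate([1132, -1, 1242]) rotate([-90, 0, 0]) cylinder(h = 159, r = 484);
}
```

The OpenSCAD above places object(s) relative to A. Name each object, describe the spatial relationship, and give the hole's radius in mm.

A is a house frame. The house frame has a circular hole through its front wall. The hole's radius is 484 mm.

The subtracted cylinder has r = 484 mm.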